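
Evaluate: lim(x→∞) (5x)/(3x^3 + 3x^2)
This is an ∞/∞ indeterminate form.

Apply L'Hôpital's rule: differentiate numerator and denominator separately.
  f(x) = 5·x   ⇒   f'(x) = 5
  g(x) = 3·x^3 + 3·x^2   ⇒   g'(x) = 9·x^2 + 6·x
  lim(x→∞) f'(x)/g'(x) = lim(x→∞) (5)/(9·x^2 + 6·x)
  = 0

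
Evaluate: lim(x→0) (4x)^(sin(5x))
This is an exponential indeterminate form.

For exponential indeterminate forms, take the natural log:
  Let L = lim(x→0) (4x)^(sin(5x))
  Then ln(L) = lim(x→0) [exponent × ln(base)]
  Evaluate using L'Hôpital or standard limits, then exponentiate.
  L = 1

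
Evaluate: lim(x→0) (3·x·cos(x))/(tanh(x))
This is a 0/0 indeterminate form.

Apply L'Hôpital's rule: differentiate numerator and denominator separately.
  f(x) = 3·x·cos(x)   ⇒   f'(x) = -3·x·sin(x) + 3·cos(x)
  g(x) = tanh(x)   ⇒   g'(x) = 1 - tanh(x)^2
  lim(x→0) f'(x)/g'(x) = lim(x→0) (-3·x·sin(x) + 3·cos(x))/(1 - tanh(x)^2)
  = 3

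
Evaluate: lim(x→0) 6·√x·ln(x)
This is a 0·∞ indeterminate form.

Rewrite 0·∞ as a quotient (0/0 or ∞/∞ form), then apply L'Hôpital's rule:
  lim(x→0) 6·√x·ln(x) = 0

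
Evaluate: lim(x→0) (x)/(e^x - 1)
This is a 0/0 indeterminate form.

Apply L'Hôpital's rule: differentiate numerator and denominator separately.
  f(x) = x   ⇒   f'(x) = 1
  g(x) = e^(x) - 1   ⇒   g'(x) = e^(x)
  lim(x→0) f'(x)/g'(x) = lim(x→0) (1)/(e^(x))
  = 1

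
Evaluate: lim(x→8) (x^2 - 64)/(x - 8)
This is a standard limit.

Factor or rationalize the expression:
  lim(x→8) (x^2 - 64)/(x - 8) = 16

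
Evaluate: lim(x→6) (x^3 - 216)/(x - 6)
This is a standard limit.

Factor or rationalize the expression:
  lim(x→6) (x^3 - 216)/(x - 6) = 108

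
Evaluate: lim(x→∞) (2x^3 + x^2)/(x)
This is an ∞/∞ indeterminate form.

Apply L'Hôpital's rule: differentiate numerator and denominator separately.
  f(x) = 2·x^3 + x^2   ⇒   f'(x) = 6·x^2 + 2·x
  g(x) = x   ⇒   g'(x) = 1
  lim(x→∞) f'(x)/g'(x) = lim(x→∞) (6·x^2 + 2·x)/(1)
  = ∞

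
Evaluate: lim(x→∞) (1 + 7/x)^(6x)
This is an exponential indeterminate form.

For exponential indeterminate forms, take the natural log:
  Let L = lim(x→∞) (1 + 7/x)^(6x)
  Then ln(L) = lim(x→∞) [exponent × ln(base)]
  Evaluate using L'Hôpital or standard limits, then exponentiate.
  L = e^(42)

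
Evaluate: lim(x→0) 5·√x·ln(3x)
This is a 0·∞ indeterminate form.

Rewrite 0·∞ as a quotient (0/0 or ∞/∞ form), then apply L'Hôpital's rule:
  lim(x→0) 5·√x·ln(3x) = 0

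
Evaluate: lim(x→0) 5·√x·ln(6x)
This is a 0·∞ indeterminate form.

Rewrite 0·∞ as a quotient (0/0 or ∞/∞ form), then apply L'Hôpital's rule:
  lim(x→0) 5·√x·ln(6x) = 0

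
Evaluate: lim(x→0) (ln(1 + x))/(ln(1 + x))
This is a 0/0 indeterminate form.

Apply L'Hôpital's rule: differentiate numerator and denominator separately.
  f(x) = ln(x + 1)   ⇒   f'(x) = 1/(x + 1)
  g(x) = ln(x + 1)   ⇒   g'(x) = 1/(x + 1)
  lim(x→0) f'(x)/g'(x) = lim(x→0) (1/(x + 1))/(1/(x + 1))
  = 1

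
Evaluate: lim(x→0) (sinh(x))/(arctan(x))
This is a 0/0 indeterminate form.

Apply L'Hôpital's rule: differentiate numerator and denominator separately.
  f(x) = sinh(x)   ⇒   f'(x) = cosh(x)
  g(x) = atan(x)   ⇒   g'(x) = 1/(x^2 + 1)
  lim(x→0) f'(x)/g'(x) = lim(x→0) (cosh(x))/(1/(x^2 + 1))
  = 1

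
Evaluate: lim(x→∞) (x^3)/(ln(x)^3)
This is an ∞/∞ indeterminate form.

Apply L'Hôpital's rule: differentiate numerator and denominator separately.
  f(x) = x^3   ⇒   f'(x) = 3·x^2
  g(x) = ln(x)^3   ⇒   g'(x) = 3·ln(x)^2/x
  lim(x→∞) f'(x)/g'(x) = lim(x→∞) (3·x^2)/(3·ln(x)^2/x)
  = ∞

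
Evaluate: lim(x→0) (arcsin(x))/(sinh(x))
This is a 0/0 indeterminate form.

Apply L'Hôpital's rule: differentiate numerator and denominator separately.
  f(x) = asin(x)   ⇒   f'(x) = 1/sqrt(1 - x^2)
  g(x) = sinh(x)   ⇒   g'(x) = cosh(x)
  lim(x→0) f'(x)/g'(x) = lim(x→0) (1/sqrt(1 - x^2))/(cosh(x))
  = 1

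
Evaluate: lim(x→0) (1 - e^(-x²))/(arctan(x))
This is a 0/0 indeterminate form.

Apply L'Hôpital's rule: differentiate numerator and denominator separately.
  f(x) = 1 - e^(-x^2)   ⇒   f'(x) = 2·x·e^(-x^2)
  g(x) = atan(x)   ⇒   g'(x) = 1/(x^2 + 1)
  lim(x→0) f'(x)/g'(x) = lim(x→0) (2·x·e^(-x^2))/(1/(x^2 + 1))
  = 0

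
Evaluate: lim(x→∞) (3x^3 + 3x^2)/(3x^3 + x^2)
This is an ∞/∞ indeterminate form.

Apply L'Hôpital's rule: differentiate numerator and denominator separately.
  f(x) = 3·x^3 + 3·x^2   ⇒   f'(x) = 9·x^2 + 6·x
  g(x) = 3·x^3 + x^2   ⇒   g'(x) = 9·x^2 + 2·x
  lim(x→∞) f'(x)/g'(x) = lim(x→∞) (9·x^2 + 6·x)/(9·x^2 + 2·x)
  = 1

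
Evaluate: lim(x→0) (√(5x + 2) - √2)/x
This is a standard limit.

Factor or rationalize the expression:
  lim(x→0) (√(5x + 2) - √2)/x = 5·sqrt(2)/4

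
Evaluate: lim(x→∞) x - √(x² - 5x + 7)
This is an ∞-∞ indeterminate form.

Combine fractions or rationalize to convert ∞-∞ to 0/0 form:
  lim(x→∞) x - √(x² - 5x + 7) = 5/2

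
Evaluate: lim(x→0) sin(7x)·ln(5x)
This is a 0·∞ indeterminate form.

Rewrite 0·∞ as a quotient (0/0 or ∞/∞ form), then apply L'Hôpital's rule:
  lim(x→0) sin(7x)·ln(5x) = 0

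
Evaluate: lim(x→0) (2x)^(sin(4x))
This is an exponential indeterminate form.

For exponential indeterminate forms, take the natural log:
  Let L = lim(x→0) (2x)^(sin(4x))
  Then ln(L) = lim(x→0) [exponent × ln(base)]
  Evaluate using L'Hôpital or standard limits, then exponentiate.
  L = 1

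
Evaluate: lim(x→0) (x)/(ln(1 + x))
This is a 0/0 indeterminate form.

Apply L'Hôpital's rule: differentiate numerator and denominator separately.
  f(x) = x   ⇒   f'(x) = 1
  g(x) = ln(x + 1)   ⇒   g'(x) = 1/(x + 1)
  lim(x→0) f'(x)/g'(x) = lim(x→0) (1)/(1/(x + 1))
  = 1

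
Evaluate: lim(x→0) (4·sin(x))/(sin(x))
This is a 0/0 indeterminate form.

Apply L'Hôpital's rule: differentiate numerator and denominator separately.
  f(x) = 4·sin(x)   ⇒   f'(x) = 4·cos(x)
  g(x) = sin(x)   ⇒   g'(x) = cos(x)
  lim(x→0) f'(x)/g'(x) = lim(x→0) (4·cos(x))/(cos(x))
  = 4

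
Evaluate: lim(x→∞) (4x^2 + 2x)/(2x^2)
This is an ∞/∞ indeterminate form.

Apply L'Hôpital's rule: differentiate numerator and denominator separately.
  f(x) = 4·x^2 + 2·x   ⇒   f'(x) = 8·x + 2
  g(x) = 2·x^2   ⇒   g'(x) = 4·x
  lim(x→∞) f'(x)/g'(x) = lim(x→∞) (8·x + 2)/(4·x)
  = 2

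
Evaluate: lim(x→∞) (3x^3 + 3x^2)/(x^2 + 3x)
This is an ∞/∞ indeterminate form.

Apply L'Hôpital's rule: differentiate numerator and denominator separately.
  f(x) = 3·x^3 + 3·x^2   ⇒   f'(x) = 9·x^2 + 6·x
  g(x) = x^2 + 3·x   ⇒   g'(x) = 2·x + 3
  lim(x→∞) f'(x)/g'(x) = lim(x→∞) (9·x^2 + 6·x)/(2·x + 3)
  = ∞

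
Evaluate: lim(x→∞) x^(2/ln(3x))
This is an exponential indeterminate form.

For exponential indeterminate forms, take the natural log:
  Let L = lim(x→∞) x^(2/ln(3x))
  Then ln(L) = lim(x→∞) [exponent × ln(base)]
  Evaluate using L'Hôpital or standard limits, then exponentiate.
  L = e²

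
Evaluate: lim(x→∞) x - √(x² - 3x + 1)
This is an ∞-∞ indeterminate form.

Combine fractions or rationalize to convert ∞-∞ to 0/0 form:
  lim(x→∞) x - √(x² - 3x + 1) = 3/2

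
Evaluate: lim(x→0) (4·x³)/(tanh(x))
This is a 0/0 indeterminate form.

Apply L'Hôpital's rule: differentiate numerator and denominator separately.
  f(x) = 4·x^3   ⇒   f'(x) = 12·x^2
  g(x) = tanh(x)   ⇒   g'(x) = 1 - tanh(x)^2
  lim(x→0) f'(x)/g'(x) = lim(x→0) (12·x^2)/(1 - tanh(x)^2)
  = 0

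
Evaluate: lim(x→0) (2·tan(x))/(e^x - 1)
This is a 0/0 indeterminate form.

Apply L'Hôpital's rule: differentiate numerator and denominator separately.
  f(x) = 2·tan(x)   ⇒   f'(x) = 2·tan(x)^2 + 2
  g(x) = e^(x) - 1   ⇒   g'(x) = e^(x)
  lim(x→0) f'(x)/g'(x) = lim(x→0) (2·tan(x)^2 + 2)/(e^(x))
  = 2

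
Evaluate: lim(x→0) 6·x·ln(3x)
This is a 0·∞ indeterminate form.

Rewrite 0·∞ as a quotient (0/0 or ∞/∞ form), then apply L'Hôpital's rule:
  lim(x→0) 6·x·ln(3x) = 0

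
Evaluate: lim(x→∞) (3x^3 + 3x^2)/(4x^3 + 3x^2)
This is an ∞/∞ indeterminate form.

Apply L'Hôpital's rule: differentiate numerator and denominator separately.
  f(x) = 3·x^3 + 3·x^2   ⇒   f'(x) = 9·x^2 + 6·x
  g(x) = 4·x^3 + 3·x^2   ⇒   g'(x) = 12·x^2 + 6·x
  lim(x→∞) f'(x)/g'(x) = lim(x→∞) (9·x^2 + 6·x)/(12·x^2 + 6·x)
  = 3/4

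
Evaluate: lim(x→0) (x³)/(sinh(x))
This is a 0/0 indeterminate form.

Apply L'Hôpital's rule: differentiate numerator and denominator separately.
  f(x) = x^3   ⇒   f'(x) = 3·x^2
  g(x) = sinh(x)   ⇒   g'(x) = cosh(x)
  lim(x→0) f'(x)/g'(x) = lim(x→0) (3·x^2)/(cosh(x))
  = 0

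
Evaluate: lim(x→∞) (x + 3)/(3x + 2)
This is an ∞/∞ indeterminate form.

Apply L'Hôpital's rule: differentiate numerator and denominator separately.
  f(x) = x + 3   ⇒   f'(x) = 1
  g(x) = 3·x + 2   ⇒   g'(x) = 3
  lim(x→∞) f'(x)/g'(x) = lim(x→∞) (1)/(3)
  = 1/3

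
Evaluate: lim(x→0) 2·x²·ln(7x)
This is a 0·∞ indeterminate form.

Rewrite 0·∞ as a quotient (0/0 or ∞/∞ form), then apply L'Hôpital's rule:
  lim(x→0) 2·x²·ln(7x) = 0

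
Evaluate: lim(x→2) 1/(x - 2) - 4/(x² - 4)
This is an ∞-∞ indeterminate form.

Combine fractions or rationalize to convert ∞-∞ to 0/0 form:
  lim(x→2) 1/(x - 2) - 4/(x² - 4) = 1/4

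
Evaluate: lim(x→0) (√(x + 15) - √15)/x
This is a standard limit.

Factor or rationalize the expression:
  lim(x→0) (√(x + 15) - √15)/x = sqrt(15)/30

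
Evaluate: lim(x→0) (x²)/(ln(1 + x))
This is a 0/0 indeterminate form.

Apply L'Hôpital's rule: differentiate numerator and denominator separately.
  f(x) = x^2   ⇒   f'(x) = 2·x
  g(x) = ln(x + 1)   ⇒   g'(x) = 1/(x + 1)
  lim(x→0) f'(x)/g'(x) = lim(x→0) (2·x)/(1/(x + 1))
  = 0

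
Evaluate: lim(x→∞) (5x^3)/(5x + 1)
This is an ∞/∞ indeterminate form.

Apply L'Hôpital's rule: differentiate numerator and denominator separately.
  f(x) = 5·x^3   ⇒   f'(x) = 15·x^2
  g(x) = 5·x + 1   ⇒   g'(x) = 5
  lim(x→∞) f'(x)/g'(x) = lim(x→∞) (15·x^2)/(5)
  = ∞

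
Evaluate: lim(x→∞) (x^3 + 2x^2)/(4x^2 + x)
This is an ∞/∞ indeterminate form.

Apply L'Hôpital's rule: differentiate numerator and denominator separately.
  f(x) = x^3 + 2·x^2   ⇒   f'(x) = 3·x^2 + 4·x
  g(x) = 4·x^2 + x   ⇒   g'(x) = 8·x + 1
  lim(x→∞) f'(x)/g'(x) = lim(x→∞) (3·x^2 + 4·x)/(8·x + 1)
  = ∞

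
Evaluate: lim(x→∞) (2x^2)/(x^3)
This is an ∞/∞ indeterminate form.

Apply L'Hôpital's rule: differentiate numerator and denominator separately.
  f(x) = 2·x^2   ⇒   f'(x) = 4·x
  g(x) = x^3   ⇒   g'(x) = 3·x^2
  lim(x→∞) f'(x)/g'(x) = lim(x→∞) (4·x)/(3·x^2)
  = 0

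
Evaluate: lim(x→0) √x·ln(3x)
This is a 0·∞ indeterminate form.

Rewrite 0·∞ as a quotient (0/0 or ∞/∞ form), then apply L'Hôpital's rule:
  lim(x→0) √x·ln(3x) = 0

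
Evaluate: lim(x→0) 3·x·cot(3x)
This is a 0·∞ indeterminate form.

Rewrite 0·∞ as a quotient (0/0 or ∞/∞ form), then apply L'Hôpital's rule:
  lim(x→0) 3·x·cot(3x) = 1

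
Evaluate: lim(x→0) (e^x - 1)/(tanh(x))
This is a 0/0 indeterminate form.

Apply L'Hôpital's rule: differentiate numerator and denominator separately.
  f(x) = e^(x) - 1   ⇒   f'(x) = e^(x)
  g(x) = tanh(x)   ⇒   g'(x) = 1 - tanh(x)^2
  lim(x→0) f'(x)/g'(x) = lim(x→0) (e^(x))/(1 - tanh(x)^2)
  = 1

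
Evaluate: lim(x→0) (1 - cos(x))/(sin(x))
This is a 0/0 indeterminate form.

Apply L'Hôpital's rule: differentiate numerator and denominator separately.
  f(x) = 1 - cos(x)   ⇒   f'(x) = sin(x)
  g(x) = sin(x)   ⇒   g'(x) = cos(x)
  lim(x→0) f'(x)/g'(x) = lim(x→0) (sin(x))/(cos(x))
  = 0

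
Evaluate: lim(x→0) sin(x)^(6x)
This is an exponential indeterminate form.

For exponential indeterminate forms, take the natural log:
  Let L = lim(x→0) sin(x)^(6x)
  Then ln(L) = lim(x→0) [exponent × ln(base)]
  Evaluate using L'Hôpital or standard limits, then exponentiate.
  L = 1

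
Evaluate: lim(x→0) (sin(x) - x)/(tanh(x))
This is a 0/0 indeterminate form.

Apply L'Hôpital's rule: differentiate numerator and denominator separately.
  f(x) = -x + sin(x)   ⇒   f'(x) = cos(x) - 1
  g(x) = tanh(x)   ⇒   g'(x) = 1 - tanh(x)^2
  lim(x→0) f'(x)/g'(x) = lim(x→0) (cos(x) - 1)/(1 - tanh(x)^2)
  = 0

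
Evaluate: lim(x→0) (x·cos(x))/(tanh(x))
This is a 0/0 indeterminate form.

Apply L'Hôpital's rule: differentiate numerator and denominator separately.
  f(x) = x·cos(x)   ⇒   f'(x) = -x·sin(x) + cos(x)
  g(x) = tanh(x)   ⇒   g'(x) = 1 - tanh(x)^2
  lim(x→0) f'(x)/g'(x) = lim(x→0) (-x·sin(x) + cos(x))/(1 - tanh(x)^2)
  = 1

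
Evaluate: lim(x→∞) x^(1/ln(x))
This is an exponential indeterminate form.

For exponential indeterminate forms, take the natural log:
  Let L = lim(x→∞) x^(1/ln(x))
  Then ln(L) = lim(x→∞) [exponent × ln(base)]
  Evaluate using L'Hôpital or standard limits, then exponentiate.
  L = e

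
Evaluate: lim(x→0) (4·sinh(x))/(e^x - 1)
This is a 0/0 indeterminate form.

Apply L'Hôpital's rule: differentiate numerator and denominator separately.
  f(x) = 4·sinh(x)   ⇒   f'(x) = 4·cosh(x)
  g(x) = e^(x) - 1   ⇒   g'(x) = e^(x)
  lim(x→0) f'(x)/g'(x) = lim(x→0) (4·cosh(x))/(e^(x))
  = 4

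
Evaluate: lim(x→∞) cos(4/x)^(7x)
This is an exponential indeterminate form.

For exponential indeterminate forms, take the natural log:
  Let L = lim(x→∞) cos(4/x)^(7x)
  Then ln(L) = lim(x→∞) [exponent × ln(base)]
  Evaluate using L'Hôpital or standard limits, then exponentiate.
  L = 1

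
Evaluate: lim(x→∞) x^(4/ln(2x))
This is an exponential indeterminate form.

For exponential indeterminate forms, take the natural log:
  Let L = lim(x→∞) x^(4/ln(2x))
  Then ln(L) = lim(x→∞) [exponent × ln(base)]
  Evaluate using L'Hôpital or standard limits, then exponentiate.
  L = e^(4)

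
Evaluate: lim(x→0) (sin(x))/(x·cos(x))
This is a 0/0 indeterminate form.

Apply L'Hôpital's rule: differentiate numerator and denominator separately.
  f(x) = sin(x)   ⇒   f'(x) = cos(x)
  g(x) = x·cos(x)   ⇒   g'(x) = -x·sin(x) + cos(x)
  lim(x→0) f'(x)/g'(x) = lim(x→0) (cos(x))/(-x·sin(x) + cos(x))
  = 1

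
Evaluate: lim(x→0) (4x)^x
This is an exponential indeterminate form.

For exponential indeterminate forms, take the natural log:
  Let L = lim(x→0) (4x)^x
  Then ln(L) = lim(x→0) [exponent × ln(base)]
  Evaluate using L'Hôpital or standard limits, then exponentiate.
  L = 1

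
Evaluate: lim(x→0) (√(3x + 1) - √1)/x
This is a standard limit.

Factor or rationalize the expression:
  lim(x→0) (√(3x + 1) - √1)/x = 3/2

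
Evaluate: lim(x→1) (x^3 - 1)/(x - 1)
This is a standard limit.

Factor or rationalize the expression:
  lim(x→1) (x^3 - 1)/(x - 1) = 3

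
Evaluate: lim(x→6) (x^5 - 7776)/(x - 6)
This is a standard limit.

Factor or rationalize the expression:
  lim(x→6) (x^5 - 7776)/(x - 6) = 6480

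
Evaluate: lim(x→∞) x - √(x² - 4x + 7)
This is an ∞-∞ indeterminate form.

Combine fractions or rationalize to convert ∞-∞ to 0/0 form:
  lim(x→∞) x - √(x² - 4x + 7) = 2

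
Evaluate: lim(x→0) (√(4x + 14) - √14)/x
This is a standard limit.

Factor or rationalize the expression:
  lim(x→0) (√(4x + 14) - √14)/x = sqrt(14)/7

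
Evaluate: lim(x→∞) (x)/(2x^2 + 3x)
This is an ∞/∞ indeterminate form.

Apply L'Hôpital's rule: differentiate numerator and denominator separately.
  f(x) = x   ⇒   f'(x) = 1
  g(x) = 2·x^2 + 3·x   ⇒   g'(x) = 4·x + 3
  lim(x→∞) f'(x)/g'(x) = lim(x→∞) (1)/(4·x + 3)
  = 0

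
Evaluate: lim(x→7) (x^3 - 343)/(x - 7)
This is a standard limit.

Factor or rationalize the expression:
  lim(x→7) (x^3 - 343)/(x - 7) = 147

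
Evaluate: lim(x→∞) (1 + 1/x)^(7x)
This is an exponential indeterminate form.

For exponential indeterminate forms, take the natural log:
  Let L = lim(x→∞) (1 + 1/x)^(7x)
  Then ln(L) = lim(x→∞) [exponent × ln(base)]
  Evaluate using L'Hôpital or standard limits, then exponentiate.
  L = e^(7)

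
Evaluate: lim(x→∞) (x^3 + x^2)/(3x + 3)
This is an ∞/∞ indeterminate form.

Apply L'Hôpital's rule: differentiate numerator and denominator separately.
  f(x) = x^3 + x^2   ⇒   f'(x) = 3·x^2 + 2·x
  g(x) = 3·x + 3   ⇒   g'(x) = 3
  lim(x→∞) f'(x)/g'(x) = lim(x→∞) (3·x^2 + 2·x)/(3)
  = ∞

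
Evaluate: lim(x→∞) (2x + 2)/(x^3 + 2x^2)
This is an ∞/∞ indeterminate form.

Apply L'Hôpital's rule: differentiate numerator and denominator separately.
  f(x) = 2·x + 2   ⇒   f'(x) = 2
  g(x) = x^3 + 2·x^2   ⇒   g'(x) = 3·x^2 + 4·x
  lim(x→∞) f'(x)/g'(x) = lim(x→∞) (2)/(3·x^2 + 4·x)
  = 0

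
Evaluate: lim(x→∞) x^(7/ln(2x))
This is an exponential indeterminate form.

For exponential indeterminate forms, take the natural log:
  Let L = lim(x→∞) x^(7/ln(2x))
  Then ln(L) = lim(x→∞) [exponent × ln(base)]
  Evaluate using L'Hôpital or standard limits, then exponentiate.
  L = e^(7)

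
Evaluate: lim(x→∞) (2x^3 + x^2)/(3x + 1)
This is an ∞/∞ indeterminate form.

Apply L'Hôpital's rule: differentiate numerator and denominator separately.
  f(x) = 2·x^3 + x^2   ⇒   f'(x) = 6·x^2 + 2·x
  g(x) = 3·x + 1   ⇒   g'(x) = 3
  lim(x→∞) f'(x)/g'(x) = lim(x→∞) (6·x^2 + 2·x)/(3)
  = ∞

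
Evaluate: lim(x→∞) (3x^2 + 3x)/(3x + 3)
This is an ∞/∞ indeterminate form.

Apply L'Hôpital's rule: differentiate numerator and denominator separately.
  f(x) = 3·x^2 + 3·x   ⇒   f'(x) = 6·x + 3
  g(x) = 3·x + 3   ⇒   g'(x) = 3
  lim(x→∞) f'(x)/g'(x) = lim(x→∞) (6·x + 3)/(3)
  = ∞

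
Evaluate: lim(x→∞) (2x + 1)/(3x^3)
This is an ∞/∞ indeterminate form.

Apply L'Hôpital's rule: differentiate numerator and denominator separately.
  f(x) = 2·x + 1   ⇒   f'(x) = 2
  g(x) = 3·x^3   ⇒   g'(x) = 9·x^2
  lim(x→∞) f'(x)/g'(x) = lim(x→∞) (2)/(9·x^2)
  = 0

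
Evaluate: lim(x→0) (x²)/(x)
This is a 0/0 indeterminate form.

Apply L'Hôpital's rule: differentiate numerator and denominator separately.
  f(x) = x^2   ⇒   f'(x) = 2·x
  g(x) = x   ⇒   g'(x) = 1
  lim(x→0) f'(x)/g'(x) = lim(x→0) (2·x)/(1)
  = 0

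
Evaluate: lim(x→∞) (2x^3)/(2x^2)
This is an ∞/∞ indeterminate form.

Apply L'Hôpital's rule: differentiate numerator and denominator separately.
  f(x) = 2·x^3   ⇒   f'(x) = 6·x^2
  g(x) = 2·x^2   ⇒   g'(x) = 4·x
  lim(x→∞) f'(x)/g'(x) = lim(x→∞) (6·x^2)/(4·x)
  = ∞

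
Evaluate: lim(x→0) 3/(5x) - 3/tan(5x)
This is an ∞-∞ indeterminate form.

Combine fractions or rationalize to convert ∞-∞ to 0/0 form:
  lim(x→0) 3/(5x) - 3/tan(5x) = 0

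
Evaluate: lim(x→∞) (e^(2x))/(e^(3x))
This is an ∞/∞ indeterminate form.

Apply L'Hôpital's rule: differentiate numerator and denominator separately.
  f(x) = e^(2·x)   ⇒   f'(x) = 2·e^(2·x)
  g(x) = e^(3·x)   ⇒   g'(x) = 3·e^(3·x)
  lim(x→∞) f'(x)/g'(x) = lim(x→∞) (2·e^(2·x))/(3·e^(3·x))
  = 0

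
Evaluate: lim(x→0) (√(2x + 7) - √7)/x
This is a standard limit.

Factor or rationalize the expression:
  lim(x→0) (√(2x + 7) - √7)/x = sqrt(7)/7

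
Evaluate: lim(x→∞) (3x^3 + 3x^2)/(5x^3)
This is an ∞/∞ indeterminate form.

Apply L'Hôpital's rule: differentiate numerator and denominator separately.
  f(x) = 3·x^3 + 3·x^2   ⇒   f'(x) = 9·x^2 + 6·x
  g(x) = 5·x^3   ⇒   g'(x) = 15·x^2
  lim(x→∞) f'(x)/g'(x) = lim(x→∞) (9·x^2 + 6·x)/(15·x^2)
  = 3/5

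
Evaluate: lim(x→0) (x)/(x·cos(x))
This is a 0/0 indeterminate form.

Apply L'Hôpital's rule: differentiate numerator and denominator separately.
  f(x) = x   ⇒   f'(x) = 1
  g(x) = x·cos(x)   ⇒   g'(x) = -x·sin(x) + cos(x)
  lim(x→0) f'(x)/g'(x) = lim(x→0) (1)/(-x·sin(x) + cos(x))
  = 1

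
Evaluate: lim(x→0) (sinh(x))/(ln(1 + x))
This is a 0/0 indeterminate form.

Apply L'Hôpital's rule: differentiate numerator and denominator separately.
  f(x) = sinh(x)   ⇒   f'(x) = cosh(x)
  g(x) = ln(x + 1)   ⇒   g'(x) = 1/(x + 1)
  lim(x→0) f'(x)/g'(x) = lim(x→0) (cosh(x))/(1/(x + 1))
  = 1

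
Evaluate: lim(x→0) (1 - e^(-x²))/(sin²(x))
This is a 0/0 indeterminate form.

Apply L'Hôpital's rule: differentiate numerator and denominator separately.
  f(x) = 1 - e^(-x^2)   ⇒   f'(x) = 2·x·e^(-x^2)
  g(x) = sin(x)^2   ⇒   g'(x) = 2·sin(x)·cos(x)
  lim(x→0) f'(x)/g'(x) = lim(x→0) (2·x·e^(-x^2))/(2·sin(x)·cos(x))
  = 1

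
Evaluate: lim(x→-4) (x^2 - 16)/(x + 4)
This is a standard limit.

Factor or rationalize the expression:
  lim(x→-4) (x^2 - 16)/(x + 4) = -8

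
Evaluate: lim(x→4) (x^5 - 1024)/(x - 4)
This is a standard limit.

Factor or rationalize the expression:
  lim(x→4) (x^5 - 1024)/(x - 4) = 1280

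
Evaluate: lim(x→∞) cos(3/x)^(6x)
This is an exponential indeterminate form.

For exponential indeterminate forms, take the natural log:
  Let L = lim(x→∞) cos(3/x)^(6x)
  Then ln(L) = lim(x→∞) [exponent × ln(base)]
  Evaluate using L'Hôpital or standard limits, then exponentiate.
  L = 1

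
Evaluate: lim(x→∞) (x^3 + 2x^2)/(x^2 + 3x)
This is an ∞/∞ indeterminate form.

Apply L'Hôpital's rule: differentiate numerator and denominator separately.
  f(x) = x^3 + 2·x^2   ⇒   f'(x) = 3·x^2 + 4·x
  g(x) = x^2 + 3·x   ⇒   g'(x) = 2·x + 3
  lim(x→∞) f'(x)/g'(x) = lim(x→∞) (3·x^2 + 4·x)/(2·x + 3)
  = ∞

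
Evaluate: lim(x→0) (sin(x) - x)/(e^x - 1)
This is a 0/0 indeterminate form.

Apply L'Hôpital's rule: differentiate numerator and denominator separately.
  f(x) = -x + sin(x)   ⇒   f'(x) = cos(x) - 1
  g(x) = e^(x) - 1   ⇒   g'(x) = e^(x)
  lim(x→0) f'(x)/g'(x) = lim(x→0) (cos(x) - 1)/(e^(x))
  = 0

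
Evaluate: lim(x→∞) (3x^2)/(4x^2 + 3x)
This is an ∞/∞ indeterminate form.

Apply L'Hôpital's rule: differentiate numerator and denominator separately.
  f(x) = 3·x^2   ⇒   f'(x) = 6·x
  g(x) = 4·x^2 + 3·x   ⇒   g'(x) = 8·x + 3
  lim(x→∞) f'(x)/g'(x) = lim(x→∞) (6·x)/(8·x + 3)
  = 3/4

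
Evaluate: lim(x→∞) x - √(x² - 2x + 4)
This is an ∞-∞ indeterminate form.

Combine fractions or rationalize to convert ∞-∞ to 0/0 form:
  lim(x→∞) x - √(x² - 2x + 4) = 1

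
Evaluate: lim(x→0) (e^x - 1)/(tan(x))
This is a 0/0 indeterminate form.

Apply L'Hôpital's rule: differentiate numerator and denominator separately.
  f(x) = e^(x) - 1   ⇒   f'(x) = e^(x)
  g(x) = tan(x)   ⇒   g'(x) = tan(x)^2 + 1
  lim(x→0) f'(x)/g'(x) = lim(x→0) (e^(x))/(tan(x)^2 + 1)
  = 1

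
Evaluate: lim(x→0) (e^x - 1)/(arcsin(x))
This is a 0/0 indeterminate form.

Apply L'Hôpital's rule: differentiate numerator and denominator separately.
  f(x) = e^(x) - 1   ⇒   f'(x) = e^(x)
  g(x) = asin(x)   ⇒   g'(x) = 1/sqrt(1 - x^2)
  lim(x→0) f'(x)/g'(x) = lim(x→0) (e^(x))/(1/sqrt(1 - x^2))
  = 1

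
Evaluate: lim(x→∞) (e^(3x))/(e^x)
This is an ∞/∞ indeterminate form.

Apply L'Hôpital's rule: differentiate numerator and denominator separately.
  f(x) = e^(3·x)   ⇒   f'(x) = 3·e^(3·x)
  g(x) = e^(x)   ⇒   g'(x) = e^(x)
  lim(x→∞) f'(x)/g'(x) = lim(x→∞) (3·e^(3·x))/(e^(x))
  = ∞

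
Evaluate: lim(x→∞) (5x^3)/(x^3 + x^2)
This is an ∞/∞ indeterminate form.

Apply L'Hôpital's rule: differentiate numerator and denominator separately.
  f(x) = 5·x^3   ⇒   f'(x) = 15·x^2
  g(x) = x^3 + x^2   ⇒   g'(x) = 3·x^2 + 2·x
  lim(x→∞) f'(x)/g'(x) = lim(x→∞) (15·x^2)/(3·x^2 + 2·x)
  = 5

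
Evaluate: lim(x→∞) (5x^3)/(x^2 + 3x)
This is an ∞/∞ indeterminate form.

Apply L'Hôpital's rule: differentiate numerator and denominator separately.
  f(x) = 5·x^3   ⇒   f'(x) = 15·x^2
  g(x) = x^2 + 3·x   ⇒   g'(x) = 2·x + 3
  lim(x→∞) f'(x)/g'(x) = lim(x→∞) (15·x^2)/(2·x + 3)
  = ∞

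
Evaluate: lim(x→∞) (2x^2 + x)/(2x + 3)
This is an ∞/∞ indeterminate form.

Apply L'Hôpital's rule: differentiate numerator and denominator separately.
  f(x) = 2·x^2 + x   ⇒   f'(x) = 4·x + 1
  g(x) = 2·x + 3   ⇒   g'(x) = 2
  lim(x→∞) f'(x)/g'(x) = lim(x→∞) (4·x + 1)/(2)
  = ∞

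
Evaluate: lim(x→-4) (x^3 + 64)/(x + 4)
This is a standard limit.

Factor or rationalize the expression:
  lim(x→-4) (x^3 + 64)/(x + 4) = 48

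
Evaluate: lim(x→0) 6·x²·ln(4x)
This is a 0·∞ indeterminate form.

Rewrite 0·∞ as a quotient (0/0 or ∞/∞ form), then apply L'Hôpital's rule:
  lim(x→0) 6·x²·ln(4x) = 0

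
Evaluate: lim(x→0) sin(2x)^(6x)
This is an exponential indeterminate form.

For exponential indeterminate forms, take the natural log:
  Let L = lim(x→0) sin(2x)^(6x)
  Then ln(L) = lim(x→0) [exponent × ln(base)]
  Evaluate using L'Hôpital or standard limits, then exponentiate.
  L = 1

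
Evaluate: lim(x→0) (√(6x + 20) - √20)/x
This is a standard limit.

Factor or rationalize the expression:
  lim(x→0) (√(6x + 20) - √20)/x = 3·sqrt(5)/10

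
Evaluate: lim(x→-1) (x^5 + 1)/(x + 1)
This is a standard limit.

Factor or rationalize the expression:
  lim(x→-1) (x^5 + 1)/(x + 1) = 5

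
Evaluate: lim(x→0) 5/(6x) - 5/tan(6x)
This is an ∞-∞ indeterminate form.

Combine fractions or rationalize to convert ∞-∞ to 0/0 form:
  lim(x→0) 5/(6x) - 5/tan(6x) = 0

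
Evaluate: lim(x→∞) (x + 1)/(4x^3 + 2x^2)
This is an ∞/∞ indeterminate form.

Apply L'Hôpital's rule: differentiate numerator and denominator separately.
  f(x) = x + 1   ⇒   f'(x) = 1
  g(x) = 4·x^3 + 2·x^2   ⇒   g'(x) = 12·x^2 + 4·x
  lim(x→∞) f'(x)/g'(x) = lim(x→∞) (1)/(12·x^2 + 4·x)
  = 0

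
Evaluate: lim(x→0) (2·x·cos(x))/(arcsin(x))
This is a 0/0 indeterminate form.

Apply L'Hôpital's rule: differentiate numerator and denominator separately.
  f(x) = 2·x·cos(x)   ⇒   f'(x) = -2·x·sin(x) + 2·cos(x)
  g(x) = asin(x)   ⇒   g'(x) = 1/sqrt(1 - x^2)
  lim(x→0) f'(x)/g'(x) = lim(x→0) (-2·x·sin(x) + 2·cos(x))/(1/sqrt(1 - x^2))
  = 2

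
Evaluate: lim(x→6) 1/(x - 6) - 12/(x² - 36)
This is an ∞-∞ indeterminate form.

Combine fractions or rationalize to convert ∞-∞ to 0/0 form:
  lim(x→6) 1/(x - 6) - 12/(x² - 36) = 1/12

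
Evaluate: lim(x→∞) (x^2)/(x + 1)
This is an ∞/∞ indeterminate form.

Apply L'Hôpital's rule: differentiate numerator and denominator separately.
  f(x) = x^2   ⇒   f'(x) = 2·x
  g(x) = x + 1   ⇒   g'(x) = 1
  lim(x→∞) f'(x)/g'(x) = lim(x→∞) (2·x)/(1)
  = ∞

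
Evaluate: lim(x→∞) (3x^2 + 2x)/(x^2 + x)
This is an ∞/∞ indeterminate form.

Apply L'Hôpital's rule: differentiate numerator and denominator separately.
  f(x) = 3·x^2 + 2·x   ⇒   f'(x) = 6·x + 2
  g(x) = x^2 + x   ⇒   g'(x) = 2·x + 1
  lim(x→∞) f'(x)/g'(x) = lim(x→∞) (6·x + 2)/(2·x + 1)
  = 3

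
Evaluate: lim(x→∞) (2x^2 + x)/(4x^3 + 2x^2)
This is an ∞/∞ indeterminate form.

Apply L'Hôpital's rule: differentiate numerator and denominator separately.
  f(x) = 2·x^2 + x   ⇒   f'(x) = 4·x + 1
  g(x) = 4·x^3 + 2·x^2   ⇒   g'(x) = 12·x^2 + 4·x
  lim(x→∞) f'(x)/g'(x) = lim(x→∞) (4·x + 1)/(12·x^2 + 4·x)
  = 0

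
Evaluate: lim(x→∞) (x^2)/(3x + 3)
This is an ∞/∞ indeterminate form.

Apply L'Hôpital's rule: differentiate numerator and denominator separately.
  f(x) = x^2   ⇒   f'(x) = 2·x
  g(x) = 3·x + 3   ⇒   g'(x) = 3
  lim(x→∞) f'(x)/g'(x) = lim(x→∞) (2·x)/(3)
  = ∞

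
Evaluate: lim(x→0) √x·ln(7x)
This is a 0·∞ indeterminate form.

Rewrite 0·∞ as a quotient (0/0 or ∞/∞ form), then apply L'Hôpital's rule:
  lim(x→0) √x·ln(7x) = 0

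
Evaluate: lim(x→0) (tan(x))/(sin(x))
This is a 0/0 indeterminate form.

Apply L'Hôpital's rule: differentiate numerator and denominator separately.
  f(x) = tan(x)   ⇒   f'(x) = tan(x)^2 + 1
  g(x) = sin(x)   ⇒   g'(x) = cos(x)
  lim(x→0) f'(x)/g'(x) = lim(x→0) (tan(x)^2 + 1)/(cos(x))
  = 1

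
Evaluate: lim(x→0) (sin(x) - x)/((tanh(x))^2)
This is a 0/0 indeterminate form.

Apply L'Hôpital's rule: differentiate numerator and denominator separately.
  f(x) = -x + sin(x)   ⇒   f'(x) = cos(x) - 1
  g(x) = tanh(x)^2   ⇒   g'(x) = (2 - 2·tanh(x)^2)·tanh(x)
  lim(x→0) f'(x)/g'(x) = lim(x→0) (cos(x) - 1)/((2 - 2·tanh(x)^2)·tanh(x))
  = 0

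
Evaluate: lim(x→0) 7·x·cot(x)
This is a 0·∞ indeterminate form.

Rewrite 0·∞ as a quotient (0/0 or ∞/∞ form), then apply L'Hôpital's rule:
  lim(x→0) 7·x·cot(x) = 7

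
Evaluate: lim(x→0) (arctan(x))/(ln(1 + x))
This is a 0/0 indeterminate form.

Apply L'Hôpital's rule: differentiate numerator and denominator separately.
  f(x) = atan(x)   ⇒   f'(x) = 1/(x^2 + 1)
  g(x) = ln(x + 1)   ⇒   g'(x) = 1/(x + 1)
  lim(x→0) f'(x)/g'(x) = lim(x→0) (1/(x^2 + 1))/(1/(x + 1))
  = 1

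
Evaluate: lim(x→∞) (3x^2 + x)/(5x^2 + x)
This is an ∞/∞ indeterminate form.

Apply L'Hôpital's rule: differentiate numerator and denominator separately.
  f(x) = 3·x^2 + x   ⇒   f'(x) = 6·x + 1
  g(x) = 5·x^2 + x   ⇒   g'(x) = 10·x + 1
  lim(x→∞) f'(x)/g'(x) = lim(x→∞) (6·x + 1)/(10·x + 1)
  = 3/5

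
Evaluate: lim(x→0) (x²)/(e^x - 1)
This is a 0/0 indeterminate form.

Apply L'Hôpital's rule: differentiate numerator and denominator separately.
  f(x) = x^2   ⇒   f'(x) = 2·x
  g(x) = e^(x) - 1   ⇒   g'(x) = e^(x)
  lim(x→0) f'(x)/g'(x) = lim(x→0) (2·x)/(e^(x))
  = 0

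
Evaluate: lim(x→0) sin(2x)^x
This is an exponential indeterminate form.

For exponential indeterminate forms, take the natural log:
  Let L = lim(x→0) sin(2x)^x
  Then ln(L) = lim(x→0) [exponent × ln(base)]
  Evaluate using L'Hôpital or standard limits, then exponentiate.
  L = 1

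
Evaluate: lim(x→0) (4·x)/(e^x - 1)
This is a 0/0 indeterminate form.

Apply L'Hôpital's rule: differentiate numerator and denominator separately.
  f(x) = 4·x   ⇒   f'(x) = 4
  g(x) = e^(x) - 1   ⇒   g'(x) = e^(x)
  lim(x→0) f'(x)/g'(x) = lim(x→0) (4)/(e^(x))
  = 4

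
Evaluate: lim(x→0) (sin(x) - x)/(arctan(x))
This is a 0/0 indeterminate form.

Apply L'Hôpital's rule: differentiate numerator and denominator separately.
  f(x) = -x + sin(x)   ⇒   f'(x) = cos(x) - 1
  g(x) = atan(x)   ⇒   g'(x) = 1/(x^2 + 1)
  lim(x→0) f'(x)/g'(x) = lim(x→0) (cos(x) - 1)/(1/(x^2 + 1))
  = 0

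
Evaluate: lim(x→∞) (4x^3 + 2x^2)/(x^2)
This is an ∞/∞ indeterminate form.

Apply L'Hôpital's rule: differentiate numerator and denominator separately.
  f(x) = 4·x^3 + 2·x^2   ⇒   f'(x) = 12·x^2 + 4·x
  g(x) = x^2   ⇒   g'(x) = 2·x
  lim(x→∞) f'(x)/g'(x) = lim(x→∞) (12·x^2 + 4·x)/(2·x)
  = ∞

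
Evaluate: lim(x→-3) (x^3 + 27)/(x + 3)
This is a standard limit.

Factor or rationalize the expression:
  lim(x→-3) (x^3 + 27)/(x + 3) = 27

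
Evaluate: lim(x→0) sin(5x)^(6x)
This is an exponential indeterminate form.

For exponential indeterminate forms, take the natural log:
  Let L = lim(x→0) sin(5x)^(6x)
  Then ln(L) = lim(x→0) [exponent × ln(base)]
  Evaluate using L'Hôpital or standard limits, then exponentiate.
  L = 1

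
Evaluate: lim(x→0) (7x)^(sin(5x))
This is an exponential indeterminate form.

For exponential indeterminate forms, take the natural log:
  Let L = lim(x→0) (7x)^(sin(5x))
  Then ln(L) = lim(x→0) [exponent × ln(base)]
  Evaluate using L'Hôpital or standard limits, then exponentiate.
  L = 1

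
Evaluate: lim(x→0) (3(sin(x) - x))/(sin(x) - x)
This is a 0/0 indeterminate form.

Apply L'Hôpital's rule: differentiate numerator and denominator separately.
  f(x) = -3·x + 3·sin(x)   ⇒   f'(x) = 3·cos(x) - 3
  g(x) = -x + sin(x)   ⇒   g'(x) = cos(x) - 1
  lim(x→0) f'(x)/g'(x) = lim(x→0) (3·cos(x) - 3)/(cos(x) - 1)
  = 3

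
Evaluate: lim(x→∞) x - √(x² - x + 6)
This is an ∞-∞ indeterminate form.

Combine fractions or rationalize to convert ∞-∞ to 0/0 form:
  lim(x→∞) x - √(x² - x + 6) = 1/2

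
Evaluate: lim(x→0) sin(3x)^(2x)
This is an exponential indeterminate form.

For exponential indeterminate forms, take the natural log:
  Let L = lim(x→0) sin(3x)^(2x)
  Then ln(L) = lim(x→0) [exponent × ln(base)]
  Evaluate using L'Hôpital or standard limits, then exponentiate.
  L = 1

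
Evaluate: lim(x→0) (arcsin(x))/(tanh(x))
This is a 0/0 indeterminate form.

Apply L'Hôpital's rule: differentiate numerator and denominator separately.
  f(x) = asin(x)   ⇒   f'(x) = 1/sqrt(1 - x^2)
  g(x) = tanh(x)   ⇒   g'(x) = 1 - tanh(x)^2
  lim(x→0) f'(x)/g'(x) = lim(x→0) (1/sqrt(1 - x^2))/(1 - tanh(x)^2)
  = 1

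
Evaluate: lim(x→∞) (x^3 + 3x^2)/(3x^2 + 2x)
This is an ∞/∞ indeterminate form.

Apply L'Hôpital's rule: differentiate numerator and denominator separately.
  f(x) = x^3 + 3·x^2   ⇒   f'(x) = 3·x^2 + 6·x
  g(x) = 3·x^2 + 2·x   ⇒   g'(x) = 6·x + 2
  lim(x→∞) f'(x)/g'(x) = lim(x→∞) (3·x^2 + 6·x)/(6·x + 2)
  = ∞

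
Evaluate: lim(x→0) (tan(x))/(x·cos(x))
This is a 0/0 indeterminate form.

Apply L'Hôpital's rule: differentiate numerator and denominator separately.
  f(x) = tan(x)   ⇒   f'(x) = tan(x)^2 + 1
  g(x) = x·cos(x)   ⇒   g'(x) = -x·sin(x) + cos(x)
  lim(x→0) f'(x)/g'(x) = lim(x→0) (tan(x)^2 + 1)/(-x·sin(x) + cos(x))
  = 1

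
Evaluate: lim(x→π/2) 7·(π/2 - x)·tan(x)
This is a 0·∞ indeterminate form.

Rewrite 0·∞ as a quotient (0/0 or ∞/∞ form), then apply L'Hôpital's rule:
  lim(x→π/2) 7·(π/2 - x)·tan(x) = 7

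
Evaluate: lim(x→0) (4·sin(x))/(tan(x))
This is a 0/0 indeterminate form.

Apply L'Hôpital's rule: differentiate numerator and denominator separately.
  f(x) = 4·sin(x)   ⇒   f'(x) = 4·cos(x)
  g(x) = tan(x)   ⇒   g'(x) = tan(x)^2 + 1
  lim(x→0) f'(x)/g'(x) = lim(x→0) (4·cos(x))/(tan(x)^2 + 1)
  = 4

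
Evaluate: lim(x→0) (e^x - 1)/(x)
This is a 0/0 indeterminate form.

Apply L'Hôpital's rule: differentiate numerator and denominator separately.
  f(x) = e^(x) - 1   ⇒   f'(x) = e^(x)
  g(x) = x   ⇒   g'(x) = 1
  lim(x→0) f'(x)/g'(x) = lim(x→0) (e^(x))/(1)
  = 1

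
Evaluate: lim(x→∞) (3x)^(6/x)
This is an exponential indeterminate form.

For exponential indeterminate forms, take the natural log:
  Let L = lim(x→∞) (3x)^(6/x)
  Then ln(L) = lim(x→∞) [exponent × ln(base)]
  Evaluate using L'Hôpital or standard limits, then exponentiate.
  L = 1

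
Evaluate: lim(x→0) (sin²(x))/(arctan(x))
This is a 0/0 indeterminate form.

Apply L'Hôpital's rule: differentiate numerator and denominator separately.
  f(x) = sin(x)^2   ⇒   f'(x) = 2·sin(x)·cos(x)
  g(x) = atan(x)   ⇒   g'(x) = 1/(x^2 + 1)
  lim(x→0) f'(x)/g'(x) = lim(x→0) (2·sin(x)·cos(x))/(1/(x^2 + 1))
  = 0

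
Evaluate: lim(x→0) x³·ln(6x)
This is a 0·∞ indeterminate form.

Rewrite 0·∞ as a quotient (0/0 or ∞/∞ form), then apply L'Hôpital's rule:
  lim(x→0) x³·ln(6x) = 0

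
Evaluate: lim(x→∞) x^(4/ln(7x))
This is an exponential indeterminate form.

For exponential indeterminate forms, take the natural log:
  Let L = lim(x→∞) x^(4/ln(7x))
  Then ln(L) = lim(x→∞) [exponent × ln(base)]
  Evaluate using L'Hôpital or standard limits, then exponentiate.
  L = e^(4)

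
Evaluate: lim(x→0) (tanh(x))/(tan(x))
This is a 0/0 indeterminate form.

Apply L'Hôpital's rule: differentiate numerator and denominator separately.
  f(x) = tanh(x)   ⇒   f'(x) = 1 - tanh(x)^2
  g(x) = tan(x)   ⇒   g'(x) = tan(x)^2 + 1
  lim(x→0) f'(x)/g'(x) = lim(x→0) (1 - tanh(x)^2)/(tan(x)^2 + 1)
  = 1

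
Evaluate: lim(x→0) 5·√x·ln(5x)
This is a 0·∞ indeterminate form.

Rewrite 0·∞ as a quotient (0/0 or ∞/∞ form), then apply L'Hôpital's rule:
  lim(x→0) 5·√x·ln(5x) = 0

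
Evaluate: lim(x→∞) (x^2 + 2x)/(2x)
This is an ∞/∞ indeterminate form.

Apply L'Hôpital's rule: differentiate numerator and denominator separately.
  f(x) = x^2 + 2·x   ⇒   f'(x) = 2·x + 2
  g(x) = 2·x   ⇒   g'(x) = 2
  lim(x→∞) f'(x)/g'(x) = lim(x→∞) (2·x + 2)/(2)
  = ∞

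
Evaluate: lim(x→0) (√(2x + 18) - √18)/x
This is a standard limit.

Factor or rationalize the expression:
  lim(x→0) (√(2x + 18) - √18)/x = sqrt(2)/6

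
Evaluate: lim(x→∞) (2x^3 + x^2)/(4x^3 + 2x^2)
This is an ∞/∞ indeterminate form.

Apply L'Hôpital's rule: differentiate numerator and denominator separately.
  f(x) = 2·x^3 + x^2   ⇒   f'(x) = 6·x^2 + 2·x
  g(x) = 4·x^3 + 2·x^2   ⇒   g'(x) = 12·x^2 + 4·x
  lim(x→∞) f'(x)/g'(x) = lim(x→∞) (6·x^2 + 2·x)/(12·x^2 + 4·x)
  = 1/2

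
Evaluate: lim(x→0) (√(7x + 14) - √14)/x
This is a standard limit.

Factor or rationalize the expression:
  lim(x→0) (√(7x + 14) - √14)/x = sqrt(14)/4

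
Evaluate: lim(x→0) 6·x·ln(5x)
This is a 0·∞ indeterminate form.

Rewrite 0·∞ as a quotient (0/0 or ∞/∞ form), then apply L'Hôpital's rule:
  lim(x→0) 6·x·ln(5x) = 0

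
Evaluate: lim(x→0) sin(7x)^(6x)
This is an exponential indeterminate form.

For exponential indeterminate forms, take the natural log:
  Let L = lim(x→0) sin(7x)^(6x)
  Then ln(L) = lim(x→0) [exponent × ln(base)]
  Evaluate using L'Hôpital or standard limits, then exponentiate.
  L = 1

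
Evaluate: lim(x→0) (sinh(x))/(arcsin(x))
This is a 0/0 indeterminate form.

Apply L'Hôpital's rule: differentiate numerator and denominator separately.
  f(x) = sinh(x)   ⇒   f'(x) = cosh(x)
  g(x) = asin(x)   ⇒   g'(x) = 1/sqrt(1 - x^2)
  lim(x→0) f'(x)/g'(x) = lim(x→0) (cosh(x))/(1/sqrt(1 - x^2))
  = 1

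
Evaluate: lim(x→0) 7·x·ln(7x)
This is a 0·∞ indeterminate form.

Rewrite 0·∞ as a quotient (0/0 or ∞/∞ form), then apply L'Hôpital's rule:
  lim(x→0) 7·x·ln(7x) = 0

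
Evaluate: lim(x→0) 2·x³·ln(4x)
This is a 0·∞ indeterminate form.

Rewrite 0·∞ as a quotient (0/0 or ∞/∞ form), then apply L'Hôpital's rule:
  lim(x→0) 2·x³·ln(4x) = 0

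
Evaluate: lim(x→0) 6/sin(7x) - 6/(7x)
This is an ∞-∞ indeterminate form.

Combine fractions or rationalize to convert ∞-∞ to 0/0 form:
  lim(x→0) 6/sin(7x) - 6/(7x) = 0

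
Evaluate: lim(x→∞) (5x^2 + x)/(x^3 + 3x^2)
This is an ∞/∞ indeterminate form.

Apply L'Hôpital's rule: differentiate numerator and denominator separately.
  f(x) = 5·x^2 + x   ⇒   f'(x) = 10·x + 1
  g(x) = x^3 + 3·x^2   ⇒   g'(x) = 3·x^2 + 6·x
  lim(x→∞) f'(x)/g'(x) = lim(x→∞) (10·x + 1)/(3·x^2 + 6·x)
  = 0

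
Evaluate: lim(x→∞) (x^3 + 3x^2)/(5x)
This is an ∞/∞ indeterminate form.

Apply L'Hôpital's rule: differentiate numerator and denominator separately.
  f(x) = x^3 + 3·x^2   ⇒   f'(x) = 3·x^2 + 6·x
  g(x) = 5·x   ⇒   g'(x) = 5
  lim(x→∞) f'(x)/g'(x) = lim(x→∞) (3·x^2 + 6·x)/(5)
  = ∞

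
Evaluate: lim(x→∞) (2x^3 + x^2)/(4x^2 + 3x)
This is an ∞/∞ indeterminate form.

Apply L'Hôpital's rule: differentiate numerator and denominator separately.
  f(x) = 2·x^3 + x^2   ⇒   f'(x) = 6·x^2 + 2·x
  g(x) = 4·x^2 + 3·x   ⇒   g'(x) = 8·x + 3
  lim(x→∞) f'(x)/g'(x) = lim(x→∞) (6·x^2 + 2·x)/(8·x + 3)
  = ∞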